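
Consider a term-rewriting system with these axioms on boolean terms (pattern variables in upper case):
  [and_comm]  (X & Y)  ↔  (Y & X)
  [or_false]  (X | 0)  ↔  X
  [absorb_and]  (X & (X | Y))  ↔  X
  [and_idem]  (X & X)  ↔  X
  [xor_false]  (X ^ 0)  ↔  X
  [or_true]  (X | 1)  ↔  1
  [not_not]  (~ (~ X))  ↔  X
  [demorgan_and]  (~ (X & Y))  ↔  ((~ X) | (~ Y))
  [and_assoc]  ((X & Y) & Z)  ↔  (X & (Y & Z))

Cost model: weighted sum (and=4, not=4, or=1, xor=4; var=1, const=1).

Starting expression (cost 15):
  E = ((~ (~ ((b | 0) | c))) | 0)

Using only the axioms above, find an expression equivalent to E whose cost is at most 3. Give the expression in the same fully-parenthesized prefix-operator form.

(b | c)   [cost 3]

step 1: not_not (→) rewrites (~ (~ ((b | 0) | c))) into ((b | 0) | c), now (((b | 0) | c) | 0)
step 2: or_false (→) rewrites (b | 0) into b, now ((b | c) | 0)
step 3: or_false (→) rewrites ((b | c) | 0) into (b | c), reaching cost 3 (bound 3)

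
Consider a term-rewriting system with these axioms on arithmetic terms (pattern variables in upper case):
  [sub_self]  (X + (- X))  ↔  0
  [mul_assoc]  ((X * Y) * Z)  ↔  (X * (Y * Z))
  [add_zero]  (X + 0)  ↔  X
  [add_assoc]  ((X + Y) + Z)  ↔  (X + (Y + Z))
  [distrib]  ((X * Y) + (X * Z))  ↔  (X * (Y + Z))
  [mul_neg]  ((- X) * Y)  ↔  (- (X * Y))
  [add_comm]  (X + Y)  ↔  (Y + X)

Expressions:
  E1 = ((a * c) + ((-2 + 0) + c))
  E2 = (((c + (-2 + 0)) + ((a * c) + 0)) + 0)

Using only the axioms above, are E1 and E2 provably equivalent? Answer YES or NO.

YES

1. [add_comm →] ((-2 + 0) + c)  →  (c + (-2 + 0));  E1 = ((a * c) + (c + (-2 + 0)))
2. [add_comm →] ((a * c) + (c + (-2 + 0)))  →  ((c + (-2 + 0)) + (a * c))
3. [add_zero →] (-2 + 0)  →  -2;  E1 = ((c + -2) + (a * c))
4. [add_zero ←] (a * c)  →  ((a * c) + 0);  E1 = ((c + -2) + ((a * c) + 0))
5. [add_zero ←] -2  →  (-2 + 0);  E1 = ((c + (-2 + 0)) + ((a * c) + 0))
6. [add_zero ←] ((c + (-2 + 0)) + ((a * c) + 0))  →  (((c + (-2 + 0)) + ((a * c) + 0)) + 0);  this is E2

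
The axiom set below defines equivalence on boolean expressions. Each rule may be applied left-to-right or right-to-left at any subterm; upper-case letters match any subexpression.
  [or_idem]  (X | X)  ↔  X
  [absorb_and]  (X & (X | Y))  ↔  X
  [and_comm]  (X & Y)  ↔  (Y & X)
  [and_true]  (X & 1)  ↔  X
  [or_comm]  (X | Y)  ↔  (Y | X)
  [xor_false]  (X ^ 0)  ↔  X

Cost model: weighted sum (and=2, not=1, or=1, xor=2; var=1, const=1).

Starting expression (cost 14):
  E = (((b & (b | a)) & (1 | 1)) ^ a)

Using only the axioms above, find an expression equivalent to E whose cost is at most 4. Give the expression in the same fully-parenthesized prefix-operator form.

(b ^ a)   [cost 4]

(1) (1 | 1)  =[or_idem →]=  1    ⊢ (((b & (b | a)) & 1) ^ a)
(2) (b & (b | a))  =[absorb_and →]=  b    ⊢ ((b & 1) ^ a)
(3) (b & 1)  =[and_true →]=  b    ⊢ cost 4, within 4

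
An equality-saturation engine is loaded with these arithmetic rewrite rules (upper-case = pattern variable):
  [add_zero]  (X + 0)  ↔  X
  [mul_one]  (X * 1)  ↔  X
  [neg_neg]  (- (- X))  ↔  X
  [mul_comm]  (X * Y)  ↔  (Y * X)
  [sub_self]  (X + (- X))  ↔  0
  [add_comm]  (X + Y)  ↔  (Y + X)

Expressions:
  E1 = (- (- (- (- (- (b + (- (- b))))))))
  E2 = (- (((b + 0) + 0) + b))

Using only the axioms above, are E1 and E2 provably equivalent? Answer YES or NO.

YES

step 1: neg_neg (→) rewrites (- (- (b + (- (- b))))) into (b + (- (- b))), now (- (- (- (b + (- (- b))))))
step 2: neg_neg (→) rewrites (- (- (- (b + (- (- b)))))) into (- (b + (- (- b))))
step 3: neg_neg (→) rewrites (- (- b)) into b, now (- (b + b))
step 4: add_zero (←) rewrites b into (b + 0), now (- (b + (b + 0)))
step 5: add_comm (→) rewrites (b + (b + 0)) into ((b + 0) + b), now (- ((b + 0) + b))
step 6: add_zero (←) rewrites (b + 0) into ((b + 0) + 0), which is E2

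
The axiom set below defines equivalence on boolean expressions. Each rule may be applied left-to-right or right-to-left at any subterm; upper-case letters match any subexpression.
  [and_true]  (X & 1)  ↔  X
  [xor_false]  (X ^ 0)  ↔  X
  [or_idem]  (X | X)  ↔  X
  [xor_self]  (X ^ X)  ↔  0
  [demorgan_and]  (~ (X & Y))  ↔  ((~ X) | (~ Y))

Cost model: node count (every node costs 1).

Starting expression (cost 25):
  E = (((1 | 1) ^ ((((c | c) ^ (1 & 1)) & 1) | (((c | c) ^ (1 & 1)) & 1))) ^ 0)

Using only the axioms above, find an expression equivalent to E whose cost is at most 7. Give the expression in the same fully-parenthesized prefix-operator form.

1. [or_idem →] ((((c | c) ^ (1 & 1)) & 1) | (((c | c) ^ (1 & 1)) & 1))  →  (((c | c) ^ (1 & 1)) & 1);  E = (((1 | 1) ^ (((c | c) ^ (1 & 1)) & 1)) ^ 0)
2. [or_idem →] (c | c)  →  c;  E = (((1 | 1) ^ ((c ^ (1 & 1)) & 1)) ^ 0)
3. [and_true →] ((c ^ (1 & 1)) & 1)  →  (c ^ (1 & 1));  E = (((1 | 1) ^ (c ^ (1 & 1))) ^ 0)
4. [and_true →] (1 & 1)  →  1;  E = (((1 | 1) ^ (c ^ 1)) ^ 0)
5. [xor_false →] (((1 | 1) ^ (c ^ 1)) ^ 0)  →  ((1 | 1) ^ (c ^ 1));  cost 7 ≤ 7, done

((1 | 1) ^ (c ^ 1))   [cost 7]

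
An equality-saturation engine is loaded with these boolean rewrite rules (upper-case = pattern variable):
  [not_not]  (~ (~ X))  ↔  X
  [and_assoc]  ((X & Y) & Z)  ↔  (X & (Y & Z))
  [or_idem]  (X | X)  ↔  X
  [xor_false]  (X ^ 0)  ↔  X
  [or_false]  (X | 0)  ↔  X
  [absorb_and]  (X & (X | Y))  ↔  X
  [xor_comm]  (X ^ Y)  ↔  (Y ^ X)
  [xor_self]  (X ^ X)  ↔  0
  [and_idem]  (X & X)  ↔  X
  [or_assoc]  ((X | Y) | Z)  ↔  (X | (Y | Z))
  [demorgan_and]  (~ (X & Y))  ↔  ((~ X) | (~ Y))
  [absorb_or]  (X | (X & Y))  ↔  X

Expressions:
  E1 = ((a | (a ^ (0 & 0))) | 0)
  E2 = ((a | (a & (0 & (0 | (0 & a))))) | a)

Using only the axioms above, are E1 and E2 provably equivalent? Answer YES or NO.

1. [and_idem →] (0 & 0)  →  0;  E1 = ((a | (a ^ 0)) | 0)
2. [xor_false →] (a ^ 0)  →  a;  E1 = ((a | a) | 0)
3. [or_false →] ((a | a) | 0)  →  (a | a)
4. [absorb_or ←] a  →  (a | (a & 0));  E1 = ((a | (a & 0)) | a)
5. [and_idem ←] 0  →  (0 & 0);  E1 = ((a | (a & (0 & 0))) | a)
6. [absorb_or ←] 0  →  (0 | (0 & a));  this is E2

YES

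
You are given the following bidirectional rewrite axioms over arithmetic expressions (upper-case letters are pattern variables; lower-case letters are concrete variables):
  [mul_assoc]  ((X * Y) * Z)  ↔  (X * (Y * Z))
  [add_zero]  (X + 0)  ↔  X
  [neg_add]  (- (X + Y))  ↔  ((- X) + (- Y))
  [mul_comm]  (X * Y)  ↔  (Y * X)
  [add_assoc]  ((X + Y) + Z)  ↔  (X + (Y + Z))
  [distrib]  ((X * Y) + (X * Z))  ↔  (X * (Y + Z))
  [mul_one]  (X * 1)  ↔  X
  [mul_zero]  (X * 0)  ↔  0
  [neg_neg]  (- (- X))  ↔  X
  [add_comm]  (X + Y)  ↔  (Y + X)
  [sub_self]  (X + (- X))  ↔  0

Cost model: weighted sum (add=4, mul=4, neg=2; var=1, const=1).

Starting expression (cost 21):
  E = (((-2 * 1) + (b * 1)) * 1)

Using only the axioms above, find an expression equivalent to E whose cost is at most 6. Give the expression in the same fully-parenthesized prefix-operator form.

(1) (-2 * 1)  =[mul_one →]=  -2    ⊢ ((-2 + (b * 1)) * 1)
(2) (b * 1)  =[mul_one →]=  b    ⊢ ((-2 + b) * 1)
(3) ((-2 + b) * 1)  =[mul_one →]=  (-2 + b)    ⊢ cost 6, within 6

(-2 + b)   [cost 6]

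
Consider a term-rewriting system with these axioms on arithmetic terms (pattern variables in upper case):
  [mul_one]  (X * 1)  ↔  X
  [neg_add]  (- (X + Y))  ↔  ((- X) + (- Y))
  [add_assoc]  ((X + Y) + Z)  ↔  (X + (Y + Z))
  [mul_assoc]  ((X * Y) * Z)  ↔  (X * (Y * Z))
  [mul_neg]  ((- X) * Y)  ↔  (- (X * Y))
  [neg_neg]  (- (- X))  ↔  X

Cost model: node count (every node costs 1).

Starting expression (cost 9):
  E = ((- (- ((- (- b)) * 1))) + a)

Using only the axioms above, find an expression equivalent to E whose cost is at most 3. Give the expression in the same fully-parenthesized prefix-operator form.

(b + a)   [cost 3]

step 1: mul_one (→) rewrites ((- (- b)) * 1) into (- (- b)), now ((- (- (- (- b)))) + a)
step 2: neg_neg (→) rewrites (- (- (- b))) into (- b), now ((- (- b)) + a)
step 3: neg_neg (→) rewrites (- (- b)) into b, reaching cost 3 (bound 3)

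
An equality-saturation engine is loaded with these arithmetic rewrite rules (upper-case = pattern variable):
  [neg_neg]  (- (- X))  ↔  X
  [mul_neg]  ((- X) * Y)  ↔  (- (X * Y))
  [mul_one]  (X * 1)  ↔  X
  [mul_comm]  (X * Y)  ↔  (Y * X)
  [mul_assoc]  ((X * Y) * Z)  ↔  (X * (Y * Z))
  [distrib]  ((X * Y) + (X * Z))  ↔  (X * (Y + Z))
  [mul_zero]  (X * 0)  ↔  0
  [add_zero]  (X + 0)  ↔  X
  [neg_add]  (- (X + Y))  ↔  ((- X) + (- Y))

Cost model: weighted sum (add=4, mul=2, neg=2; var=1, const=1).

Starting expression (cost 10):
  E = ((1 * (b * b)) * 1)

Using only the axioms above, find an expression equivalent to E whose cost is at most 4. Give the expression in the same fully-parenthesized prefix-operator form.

step 1: mul_one (→) rewrites ((1 * (b * b)) * 1) into (1 * (b * b))
step 2: mul_comm (→) rewrites (1 * (b * b)) into ((b * b) * 1)
step 3: mul_one (→) rewrites ((b * b) * 1) into (b * b), reaching cost 4 (bound 4)

(b * b)   [cost 4]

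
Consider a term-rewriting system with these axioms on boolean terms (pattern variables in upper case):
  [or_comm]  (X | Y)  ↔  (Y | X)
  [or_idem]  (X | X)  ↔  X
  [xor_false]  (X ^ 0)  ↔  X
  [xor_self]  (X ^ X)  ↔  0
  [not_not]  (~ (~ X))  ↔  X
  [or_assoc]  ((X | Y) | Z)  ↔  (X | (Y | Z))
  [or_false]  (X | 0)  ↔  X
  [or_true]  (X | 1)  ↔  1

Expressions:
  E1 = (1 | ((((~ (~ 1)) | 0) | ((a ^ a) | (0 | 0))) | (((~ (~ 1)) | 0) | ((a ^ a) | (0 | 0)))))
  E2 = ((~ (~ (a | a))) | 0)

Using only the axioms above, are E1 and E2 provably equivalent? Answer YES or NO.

NO

All listed rules preserve value, hence provable equivalence implies equal values everywhere; look for a separating assignment.
a=0 gives E1 ↦ 1, E2 ↦ 0; values differ ⇒ not provably equivalent.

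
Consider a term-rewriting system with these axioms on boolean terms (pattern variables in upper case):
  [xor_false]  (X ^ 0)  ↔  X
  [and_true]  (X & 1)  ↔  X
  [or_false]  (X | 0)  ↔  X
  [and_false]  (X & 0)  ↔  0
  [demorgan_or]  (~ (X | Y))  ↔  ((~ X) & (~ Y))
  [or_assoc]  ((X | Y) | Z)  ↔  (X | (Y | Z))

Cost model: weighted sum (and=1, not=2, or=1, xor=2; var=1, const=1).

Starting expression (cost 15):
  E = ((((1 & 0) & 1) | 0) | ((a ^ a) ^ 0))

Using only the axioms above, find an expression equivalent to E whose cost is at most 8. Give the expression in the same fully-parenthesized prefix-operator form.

((1 & 0) | (a ^ a))   [cost 8]

step 1: or_false (→) rewrites (((1 & 0) & 1) | 0) into ((1 & 0) & 1), now (((1 & 0) & 1) | ((a ^ a) ^ 0))
step 2: and_true (→) rewrites ((1 & 0) & 1) into (1 & 0), now ((1 & 0) | ((a ^ a) ^ 0))
step 3: xor_false (→) rewrites ((a ^ a) ^ 0) into (a ^ a), reaching cost 8 (bound 8)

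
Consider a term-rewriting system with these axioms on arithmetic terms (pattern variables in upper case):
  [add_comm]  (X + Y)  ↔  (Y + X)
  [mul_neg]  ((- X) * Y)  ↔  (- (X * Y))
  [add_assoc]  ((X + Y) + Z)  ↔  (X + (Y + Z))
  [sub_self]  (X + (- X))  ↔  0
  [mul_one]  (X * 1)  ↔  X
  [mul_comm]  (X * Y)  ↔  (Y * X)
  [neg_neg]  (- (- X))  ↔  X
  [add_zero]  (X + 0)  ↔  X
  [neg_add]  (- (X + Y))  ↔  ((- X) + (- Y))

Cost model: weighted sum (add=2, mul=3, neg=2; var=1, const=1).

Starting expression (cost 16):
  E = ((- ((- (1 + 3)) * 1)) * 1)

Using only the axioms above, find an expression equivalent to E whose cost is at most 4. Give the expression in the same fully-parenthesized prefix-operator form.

(1 + 3)   [cost 4]

1. [mul_one →] ((- (1 + 3)) * 1)  →  (- (1 + 3));  E = ((- (- (1 + 3))) * 1)
2. [neg_neg →] (- (- (1 + 3)))  →  (1 + 3);  E = ((1 + 3) * 1)
3. [mul_one →] ((1 + 3) * 1)  →  (1 + 3);  cost 4 ≤ 4, done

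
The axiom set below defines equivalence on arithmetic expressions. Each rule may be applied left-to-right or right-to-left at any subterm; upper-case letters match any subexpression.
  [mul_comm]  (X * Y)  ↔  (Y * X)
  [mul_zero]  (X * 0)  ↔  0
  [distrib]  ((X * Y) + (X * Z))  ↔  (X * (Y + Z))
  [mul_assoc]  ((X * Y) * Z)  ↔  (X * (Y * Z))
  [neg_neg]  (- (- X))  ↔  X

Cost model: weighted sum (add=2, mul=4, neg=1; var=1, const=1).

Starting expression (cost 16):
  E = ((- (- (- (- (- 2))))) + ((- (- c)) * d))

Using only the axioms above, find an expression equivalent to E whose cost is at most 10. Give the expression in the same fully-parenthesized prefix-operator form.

((- 2) + (c * d))   [cost 10]

(1) (- (- 2))  =[neg_neg →]=  2    ⊢ ((- (- (- 2))) + ((- (- c)) * d))
(2) (- (- 2))  =[neg_neg →]=  2    ⊢ ((- 2) + ((- (- c)) * d))
(3) (- (- c))  =[neg_neg →]=  c    ⊢ cost 10, within 10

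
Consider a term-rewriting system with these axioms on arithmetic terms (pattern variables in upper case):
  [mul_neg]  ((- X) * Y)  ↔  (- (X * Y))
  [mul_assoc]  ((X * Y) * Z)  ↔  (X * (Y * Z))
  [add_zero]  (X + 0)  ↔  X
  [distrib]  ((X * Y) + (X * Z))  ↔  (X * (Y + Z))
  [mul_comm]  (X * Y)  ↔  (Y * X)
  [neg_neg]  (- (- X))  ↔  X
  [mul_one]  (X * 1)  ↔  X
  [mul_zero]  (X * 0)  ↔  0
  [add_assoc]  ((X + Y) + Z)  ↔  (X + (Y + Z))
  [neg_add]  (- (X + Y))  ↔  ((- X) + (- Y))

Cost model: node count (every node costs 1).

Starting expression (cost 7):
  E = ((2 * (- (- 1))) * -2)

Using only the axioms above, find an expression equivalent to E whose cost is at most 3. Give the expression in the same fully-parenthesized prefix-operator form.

(2 * -2)   [cost 3]

(1) (- (- 1))  =[neg_neg →]=  1    ⊢ ((2 * 1) * -2)
(2) (2 * 1)  =[mul_one →]=  2    ⊢ cost 3, within 3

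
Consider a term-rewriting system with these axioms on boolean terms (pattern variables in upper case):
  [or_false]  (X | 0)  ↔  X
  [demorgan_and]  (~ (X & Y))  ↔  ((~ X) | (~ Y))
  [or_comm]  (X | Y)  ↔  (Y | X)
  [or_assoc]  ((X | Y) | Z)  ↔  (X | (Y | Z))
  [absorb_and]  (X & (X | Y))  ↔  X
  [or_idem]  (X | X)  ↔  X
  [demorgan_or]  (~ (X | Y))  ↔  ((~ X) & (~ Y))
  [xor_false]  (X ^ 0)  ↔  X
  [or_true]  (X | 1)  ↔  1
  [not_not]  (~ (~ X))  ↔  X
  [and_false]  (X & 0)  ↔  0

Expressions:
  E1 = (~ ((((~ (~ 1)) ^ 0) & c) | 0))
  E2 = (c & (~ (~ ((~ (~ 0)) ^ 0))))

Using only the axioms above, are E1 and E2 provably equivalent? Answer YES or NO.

NO

Every axiom is a valid identity, so a rewrite proof would force E1 and E2 to agree under every assignment.
At c=0: E1 = 1 but E2 = 0; they differ, so no derivation exists.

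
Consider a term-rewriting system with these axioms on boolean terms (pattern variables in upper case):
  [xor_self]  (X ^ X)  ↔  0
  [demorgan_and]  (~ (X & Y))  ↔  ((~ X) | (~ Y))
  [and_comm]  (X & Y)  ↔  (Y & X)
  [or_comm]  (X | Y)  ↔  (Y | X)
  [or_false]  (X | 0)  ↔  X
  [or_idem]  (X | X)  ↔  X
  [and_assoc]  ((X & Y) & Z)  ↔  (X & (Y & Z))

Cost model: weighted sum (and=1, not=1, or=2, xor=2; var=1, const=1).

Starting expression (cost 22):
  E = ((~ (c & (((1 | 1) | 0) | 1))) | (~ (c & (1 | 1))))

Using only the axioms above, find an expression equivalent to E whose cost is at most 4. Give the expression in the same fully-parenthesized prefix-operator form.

step 1: or_idem (→) rewrites (1 | 1) into 1, now ((~ (c & ((1 | 0) | 1))) | (~ (c & (1 | 1))))
step 2: or_comm (→) rewrites ((1 | 0) | 1) into (1 | (1 | 0)), now ((~ (c & (1 | (1 | 0)))) | (~ (c & (1 | 1))))
step 3: or_false (→) rewrites (1 | 0) into 1, now ((~ (c & (1 | 1))) | (~ (c & (1 | 1))))
step 4: or_idem (→) rewrites ((~ (c & (1 | 1))) | (~ (c & (1 | 1)))) into (~ (c & (1 | 1)))
step 5: or_idem (→) rewrites (1 | 1) into 1, reaching cost 4 (bound 4)

(~ (c & 1))   [cost 4]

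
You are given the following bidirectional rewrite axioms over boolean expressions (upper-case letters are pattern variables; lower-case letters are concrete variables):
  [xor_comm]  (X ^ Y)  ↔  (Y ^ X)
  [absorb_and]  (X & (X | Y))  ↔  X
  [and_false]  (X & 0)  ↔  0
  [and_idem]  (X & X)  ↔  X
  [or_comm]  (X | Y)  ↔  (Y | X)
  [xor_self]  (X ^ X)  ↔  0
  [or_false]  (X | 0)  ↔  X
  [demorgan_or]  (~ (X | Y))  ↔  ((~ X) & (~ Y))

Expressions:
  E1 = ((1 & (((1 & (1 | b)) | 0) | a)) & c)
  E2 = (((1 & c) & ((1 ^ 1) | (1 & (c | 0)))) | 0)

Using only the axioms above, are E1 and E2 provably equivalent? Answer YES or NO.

(1) (1 & (1 | b))  =[absorb_and →]=  1    ⊢ ((1 & ((1 | 0) | a)) & c)
(2) (1 | 0)  =[or_false →]=  1    ⊢ ((1 & (1 | a)) & c)
(3) (1 & (1 | a))  =[absorb_and →]=  1    ⊢ (1 & c)
(4) (1 & c)  =[absorb_and ←]=  ((1 & c) & ((1 & c) | 0))
(5) ((1 & c) | 0)  =[or_comm →]=  (0 | (1 & c))    ⊢ ((1 & c) & (0 | (1 & c)))
(6) ((1 & c) & (0 | (1 & c)))  =[or_false ←]=  (((1 & c) & (0 | (1 & c))) | 0)
(7) 0  =[xor_self ←]=  (1 ^ 1)    ⊢ (((1 & c) & ((1 ^ 1) | (1 & c))) | 0)
(8) c  =[or_false ←]=  (c | 0)    ⊢ E2

YES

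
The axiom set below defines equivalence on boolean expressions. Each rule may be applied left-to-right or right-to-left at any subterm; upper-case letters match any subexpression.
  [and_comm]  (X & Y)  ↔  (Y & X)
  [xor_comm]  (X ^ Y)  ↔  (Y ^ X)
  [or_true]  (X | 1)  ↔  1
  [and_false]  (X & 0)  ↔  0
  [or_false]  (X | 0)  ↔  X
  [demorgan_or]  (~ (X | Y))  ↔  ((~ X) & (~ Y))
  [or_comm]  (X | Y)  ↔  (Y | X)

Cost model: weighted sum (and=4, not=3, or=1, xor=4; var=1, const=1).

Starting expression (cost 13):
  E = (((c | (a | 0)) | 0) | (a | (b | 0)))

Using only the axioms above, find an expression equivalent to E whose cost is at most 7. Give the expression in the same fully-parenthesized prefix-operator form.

((c | a) | (a | b))   [cost 7]

1. [or_false →] (b | 0)  →  b;  E = (((c | (a | 0)) | 0) | (a | b))
2. [or_false →] ((c | (a | 0)) | 0)  →  (c | (a | 0));  E = ((c | (a | 0)) | (a | b))
3. [or_false →] (a | 0)  →  a;  cost 7 ≤ 7, done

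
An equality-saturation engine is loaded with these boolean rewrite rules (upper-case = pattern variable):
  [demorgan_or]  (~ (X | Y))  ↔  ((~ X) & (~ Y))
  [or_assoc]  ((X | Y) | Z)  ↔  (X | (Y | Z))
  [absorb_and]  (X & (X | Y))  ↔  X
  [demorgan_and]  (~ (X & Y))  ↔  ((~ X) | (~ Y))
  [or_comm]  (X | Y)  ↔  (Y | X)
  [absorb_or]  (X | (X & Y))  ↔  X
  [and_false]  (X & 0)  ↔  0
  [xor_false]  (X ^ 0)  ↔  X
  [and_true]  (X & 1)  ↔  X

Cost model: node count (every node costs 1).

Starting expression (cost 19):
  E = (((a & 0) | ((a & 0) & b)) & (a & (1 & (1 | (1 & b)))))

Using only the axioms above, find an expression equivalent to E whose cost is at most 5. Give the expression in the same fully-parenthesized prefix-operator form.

((a & 0) & a)   [cost 5]

(1) (1 | (1 & b))  =[absorb_or →]=  1    ⊢ (((a & 0) | ((a & 0) & b)) & (a & (1 & 1)))
(2) ((a & 0) | ((a & 0) & b))  =[absorb_or →]=  (a & 0)    ⊢ ((a & 0) & (a & (1 & 1)))
(3) (1 & 1)  =[and_true →]=  1    ⊢ ((a & 0) & (a & 1))
(4) (a & 1)  =[and_true →]=  a    ⊢ cost 5, within 5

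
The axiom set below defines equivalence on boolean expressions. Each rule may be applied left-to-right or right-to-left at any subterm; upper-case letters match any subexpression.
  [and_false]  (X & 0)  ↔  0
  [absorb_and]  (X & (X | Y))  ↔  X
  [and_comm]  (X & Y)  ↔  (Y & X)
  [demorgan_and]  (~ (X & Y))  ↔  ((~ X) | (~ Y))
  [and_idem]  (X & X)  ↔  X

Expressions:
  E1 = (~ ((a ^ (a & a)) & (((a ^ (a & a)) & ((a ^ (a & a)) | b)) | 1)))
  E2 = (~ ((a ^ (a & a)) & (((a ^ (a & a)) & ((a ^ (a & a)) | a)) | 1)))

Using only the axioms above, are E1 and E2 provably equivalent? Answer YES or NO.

1. [absorb_and →] ((a ^ (a & a)) & ((a ^ (a & a)) | b))  →  (a ^ (a & a));  E1 = (~ ((a ^ (a & a)) & ((a ^ (a & a)) | 1)))
2. [absorb_and ←] (a ^ (a & a))  →  ((a ^ (a & a)) & ((a ^ (a & a)) | a));  this is E2

YES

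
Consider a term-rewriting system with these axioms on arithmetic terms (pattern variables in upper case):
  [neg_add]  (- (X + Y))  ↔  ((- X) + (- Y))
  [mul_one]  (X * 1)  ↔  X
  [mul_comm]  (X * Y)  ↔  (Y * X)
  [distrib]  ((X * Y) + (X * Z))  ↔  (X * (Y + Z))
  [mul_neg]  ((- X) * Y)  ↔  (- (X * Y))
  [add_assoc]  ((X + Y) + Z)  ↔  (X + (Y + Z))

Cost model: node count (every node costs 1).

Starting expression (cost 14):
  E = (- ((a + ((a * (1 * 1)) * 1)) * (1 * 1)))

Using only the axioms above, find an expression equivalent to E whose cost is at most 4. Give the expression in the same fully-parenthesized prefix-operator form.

(- (a + a))   [cost 4]

step 1: mul_one (→) rewrites (1 * 1) into 1, now (- ((a + ((a * 1) * 1)) * (1 * 1)))
step 2: mul_one (→) rewrites (1 * 1) into 1, now (- ((a + ((a * 1) * 1)) * 1))
step 3: mul_one (→) rewrites ((a * 1) * 1) into (a * 1), now (- ((a + (a * 1)) * 1))
step 4: mul_one (→) rewrites (a * 1) into a, now (- ((a + a) * 1))
step 5: mul_one (→) rewrites ((a + a) * 1) into (a + a), reaching cost 4 (bound 4)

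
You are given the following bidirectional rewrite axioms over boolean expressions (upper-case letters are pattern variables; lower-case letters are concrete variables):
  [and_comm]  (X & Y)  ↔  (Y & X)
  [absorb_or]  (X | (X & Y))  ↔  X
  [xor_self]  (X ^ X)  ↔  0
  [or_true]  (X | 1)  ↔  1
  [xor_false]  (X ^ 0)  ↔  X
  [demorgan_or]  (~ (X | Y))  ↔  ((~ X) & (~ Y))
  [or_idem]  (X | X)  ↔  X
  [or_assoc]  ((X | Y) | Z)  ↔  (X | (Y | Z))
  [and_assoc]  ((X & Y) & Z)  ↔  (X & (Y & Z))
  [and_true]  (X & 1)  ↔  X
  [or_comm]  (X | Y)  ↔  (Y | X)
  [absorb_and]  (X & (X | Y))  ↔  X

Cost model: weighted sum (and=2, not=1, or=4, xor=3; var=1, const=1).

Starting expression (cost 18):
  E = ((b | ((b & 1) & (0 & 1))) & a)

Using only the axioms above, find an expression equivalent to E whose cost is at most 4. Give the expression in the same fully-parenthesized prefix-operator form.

(1) (b & 1)  =[and_true →]=  b    ⊢ ((b | (b & (0 & 1))) & a)
(2) (0 & 1)  =[and_true →]=  0    ⊢ ((b | (b & 0)) & a)
(3) (b | (b & 0))  =[absorb_or →]=  b    ⊢ cost 4, within 4

(b & a)   [cost 4]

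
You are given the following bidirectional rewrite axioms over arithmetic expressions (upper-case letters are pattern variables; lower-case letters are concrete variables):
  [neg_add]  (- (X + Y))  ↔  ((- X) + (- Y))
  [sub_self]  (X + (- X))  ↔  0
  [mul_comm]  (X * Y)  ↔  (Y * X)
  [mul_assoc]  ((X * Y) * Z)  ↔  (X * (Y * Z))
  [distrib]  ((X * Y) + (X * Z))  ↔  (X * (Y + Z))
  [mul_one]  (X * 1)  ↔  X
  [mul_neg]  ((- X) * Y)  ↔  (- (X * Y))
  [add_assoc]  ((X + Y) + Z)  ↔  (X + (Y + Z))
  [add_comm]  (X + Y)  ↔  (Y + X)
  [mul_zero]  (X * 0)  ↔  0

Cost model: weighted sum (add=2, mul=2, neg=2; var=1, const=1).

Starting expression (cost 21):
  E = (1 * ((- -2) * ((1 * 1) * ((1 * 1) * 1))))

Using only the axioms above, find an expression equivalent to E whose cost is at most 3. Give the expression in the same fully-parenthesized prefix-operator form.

step 1: mul_one (→) rewrites ((1 * 1) * 1) into (1 * 1), now (1 * ((- -2) * ((1 * 1) * (1 * 1))))
step 2: mul_comm (→) rewrites (1 * ((- -2) * ((1 * 1) * (1 * 1)))) into (((- -2) * ((1 * 1) * (1 * 1))) * 1)
step 3: mul_one (→) rewrites (1 * 1) into 1, now (((- -2) * (1 * (1 * 1))) * 1)
step 4: mul_one (→) rewrites (1 * 1) into 1, now (((- -2) * (1 * 1)) * 1)
step 5: mul_one (→) rewrites (1 * 1) into 1, now (((- -2) * 1) * 1)
step 6: mul_one (→) rewrites ((- -2) * 1) into (- -2), now ((- -2) * 1)
step 7: mul_one (→) rewrites ((- -2) * 1) into (- -2), reaching cost 3 (bound 3)

(- -2)   [cost 3]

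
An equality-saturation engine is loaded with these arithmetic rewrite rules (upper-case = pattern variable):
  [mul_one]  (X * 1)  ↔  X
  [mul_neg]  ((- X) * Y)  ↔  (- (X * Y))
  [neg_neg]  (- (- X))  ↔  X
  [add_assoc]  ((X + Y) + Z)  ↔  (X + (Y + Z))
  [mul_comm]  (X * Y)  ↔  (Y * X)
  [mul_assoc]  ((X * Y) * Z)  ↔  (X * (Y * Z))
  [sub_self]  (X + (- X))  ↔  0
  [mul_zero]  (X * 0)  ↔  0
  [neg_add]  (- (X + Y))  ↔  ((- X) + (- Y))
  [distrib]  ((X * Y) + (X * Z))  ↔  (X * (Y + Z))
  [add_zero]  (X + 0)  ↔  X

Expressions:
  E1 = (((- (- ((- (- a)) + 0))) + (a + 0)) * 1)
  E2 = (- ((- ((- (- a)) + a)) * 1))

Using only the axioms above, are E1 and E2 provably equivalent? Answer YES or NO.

1. [neg_neg →] (- (- a))  →  a;  E1 = (((- (- (a + 0))) + (a + 0)) * 1)
2. [neg_neg →] (- (- (a + 0)))  →  (a + 0);  E1 = (((a + 0) + (a + 0)) * 1)
3. [mul_one →] (((a + 0) + (a + 0)) * 1)  →  ((a + 0) + (a + 0))
4. [add_zero →] (a + 0)  →  a;  E1 = ((a + 0) + a)
5. [add_zero →] (a + 0)  →  a;  E1 = (a + a)
6. [neg_neg ←] (a + a)  →  (- (- (a + a)))
7. [mul_one ←] (- (a + a))  →  ((- (a + a)) * 1);  E1 = (- ((- (a + a)) * 1))
8. [neg_neg ←] a  →  (- (- a));  this is E2

YES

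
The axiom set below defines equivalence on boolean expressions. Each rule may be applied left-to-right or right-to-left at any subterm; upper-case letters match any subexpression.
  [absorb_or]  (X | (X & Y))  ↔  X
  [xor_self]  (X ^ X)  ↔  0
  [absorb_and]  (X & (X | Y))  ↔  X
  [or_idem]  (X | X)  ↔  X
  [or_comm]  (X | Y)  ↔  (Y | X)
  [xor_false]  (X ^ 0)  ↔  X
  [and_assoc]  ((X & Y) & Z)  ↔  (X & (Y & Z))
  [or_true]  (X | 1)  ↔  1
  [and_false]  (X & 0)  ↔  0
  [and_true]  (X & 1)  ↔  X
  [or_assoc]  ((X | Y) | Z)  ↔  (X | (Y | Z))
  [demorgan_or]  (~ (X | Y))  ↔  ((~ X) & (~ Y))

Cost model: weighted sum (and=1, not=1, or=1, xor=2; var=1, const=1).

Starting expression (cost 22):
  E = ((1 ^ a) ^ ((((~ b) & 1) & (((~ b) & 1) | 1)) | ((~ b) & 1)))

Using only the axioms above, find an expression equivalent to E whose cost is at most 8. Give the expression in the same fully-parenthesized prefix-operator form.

((1 ^ a) ^ (~ b))   [cost 8]

(1) (((~ b) & 1) & (((~ b) & 1) | 1))  =[absorb_and →]=  ((~ b) & 1)    ⊢ ((1 ^ a) ^ (((~ b) & 1) | ((~ b) & 1)))
(2) (((~ b) & 1) | ((~ b) & 1))  =[or_idem →]=  ((~ b) & 1)    ⊢ ((1 ^ a) ^ ((~ b) & 1))
(3) ((~ b) & 1)  =[and_true →]=  (~ b)    ⊢ cost 8, within 8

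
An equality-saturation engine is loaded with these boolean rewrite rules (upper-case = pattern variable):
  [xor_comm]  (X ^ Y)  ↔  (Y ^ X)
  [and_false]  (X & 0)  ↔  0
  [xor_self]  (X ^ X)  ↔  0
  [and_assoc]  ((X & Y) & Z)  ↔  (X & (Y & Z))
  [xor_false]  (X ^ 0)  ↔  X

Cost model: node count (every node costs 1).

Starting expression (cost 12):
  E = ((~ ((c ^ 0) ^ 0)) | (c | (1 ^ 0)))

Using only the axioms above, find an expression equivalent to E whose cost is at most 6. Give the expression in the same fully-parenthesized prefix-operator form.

(1) (1 ^ 0)  =[xor_false →]=  1    ⊢ ((~ ((c ^ 0) ^ 0)) | (c | 1))
(2) (c ^ 0)  =[xor_false →]=  c    ⊢ ((~ (c ^ 0)) | (c | 1))
(3) (c ^ 0)  =[xor_false →]=  c    ⊢ cost 6, within 6

((~ c) | (c | 1))   [cost 6]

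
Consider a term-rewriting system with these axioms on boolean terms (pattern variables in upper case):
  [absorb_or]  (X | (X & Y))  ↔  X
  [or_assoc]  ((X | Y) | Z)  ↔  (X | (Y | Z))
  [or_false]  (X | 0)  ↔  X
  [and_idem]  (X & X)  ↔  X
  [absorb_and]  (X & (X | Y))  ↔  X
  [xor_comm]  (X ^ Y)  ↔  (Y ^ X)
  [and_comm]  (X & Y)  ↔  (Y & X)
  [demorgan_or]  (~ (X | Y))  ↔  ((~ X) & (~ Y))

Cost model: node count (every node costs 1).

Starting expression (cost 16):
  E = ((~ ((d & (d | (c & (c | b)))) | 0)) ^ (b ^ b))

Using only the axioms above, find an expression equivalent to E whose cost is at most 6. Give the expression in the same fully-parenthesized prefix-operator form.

(1) (c & (c | b))  =[absorb_and →]=  c    ⊢ ((~ ((d & (d | c)) | 0)) ^ (b ^ b))
(2) ((d & (d | c)) | 0)  =[or_false →]=  (d & (d | c))    ⊢ ((~ (d & (d | c))) ^ (b ^ b))
(3) (d & (d | c))  =[absorb_and →]=  d    ⊢ cost 6, within 6

((~ d) ^ (b ^ b))   [cost 6]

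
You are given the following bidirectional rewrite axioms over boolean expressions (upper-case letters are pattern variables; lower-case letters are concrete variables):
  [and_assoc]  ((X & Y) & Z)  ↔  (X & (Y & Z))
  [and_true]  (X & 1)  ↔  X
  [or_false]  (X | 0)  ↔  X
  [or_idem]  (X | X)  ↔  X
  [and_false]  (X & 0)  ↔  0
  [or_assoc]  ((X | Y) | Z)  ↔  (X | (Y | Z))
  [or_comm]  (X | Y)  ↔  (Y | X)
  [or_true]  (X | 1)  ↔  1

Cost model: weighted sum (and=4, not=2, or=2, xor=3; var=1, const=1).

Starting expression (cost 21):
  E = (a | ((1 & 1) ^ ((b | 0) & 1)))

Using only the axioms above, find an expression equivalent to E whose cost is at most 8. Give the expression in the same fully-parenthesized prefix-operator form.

(1) (1 & 1)  =[and_true →]=  1    ⊢ (a | (1 ^ ((b | 0) & 1)))
(2) (b | 0)  =[or_false →]=  b    ⊢ (a | (1 ^ (b & 1)))
(3) (b & 1)  =[and_true →]=  b    ⊢ cost 8, within 8

(a | (1 ^ b))   [cost 8]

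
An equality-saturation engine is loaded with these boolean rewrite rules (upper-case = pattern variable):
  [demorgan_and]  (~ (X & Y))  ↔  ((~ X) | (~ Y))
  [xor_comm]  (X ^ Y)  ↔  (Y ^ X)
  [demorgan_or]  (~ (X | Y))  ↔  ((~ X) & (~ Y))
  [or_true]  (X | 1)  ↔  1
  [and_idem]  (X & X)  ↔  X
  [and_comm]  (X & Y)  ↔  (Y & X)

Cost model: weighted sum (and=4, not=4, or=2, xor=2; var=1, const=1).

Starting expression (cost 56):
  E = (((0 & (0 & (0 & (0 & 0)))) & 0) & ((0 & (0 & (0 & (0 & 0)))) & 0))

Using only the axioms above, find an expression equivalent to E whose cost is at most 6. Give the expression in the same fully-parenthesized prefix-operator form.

(0 & 0)   [cost 6]

(1) (((0 & (0 & (0 & (0 & 0)))) & 0) & ((0 & (0 & (0 & (0 & 0)))) & 0))  =[and_idem →]=  ((0 & (0 & (0 & (0 & 0)))) & 0)
(2) (0 & 0)  =[and_idem →]=  0    ⊢ ((0 & (0 & (0 & 0))) & 0)
(3) (0 & 0)  =[and_idem →]=  0    ⊢ ((0 & (0 & 0)) & 0)
(4) (0 & 0)  =[and_idem →]=  0    ⊢ ((0 & 0) & 0)
(5) (0 & 0)  =[and_idem →]=  0    ⊢ cost 6, within 6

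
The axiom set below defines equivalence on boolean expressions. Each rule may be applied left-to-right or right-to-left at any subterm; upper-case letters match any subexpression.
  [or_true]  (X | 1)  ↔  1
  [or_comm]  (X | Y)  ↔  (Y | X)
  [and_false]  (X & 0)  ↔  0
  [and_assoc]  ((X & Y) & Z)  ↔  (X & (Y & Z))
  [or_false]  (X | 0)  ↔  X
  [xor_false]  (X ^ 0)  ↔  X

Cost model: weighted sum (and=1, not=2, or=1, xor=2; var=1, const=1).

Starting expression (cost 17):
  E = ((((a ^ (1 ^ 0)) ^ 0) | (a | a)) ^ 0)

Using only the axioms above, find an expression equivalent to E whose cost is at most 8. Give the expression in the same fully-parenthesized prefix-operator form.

((a ^ 1) | (a | a))   [cost 8]

(1) ((a ^ (1 ^ 0)) ^ 0)  =[xor_false →]=  (a ^ (1 ^ 0))    ⊢ (((a ^ (1 ^ 0)) | (a | a)) ^ 0)
(2) (1 ^ 0)  =[xor_false →]=  1    ⊢ (((a ^ 1) | (a | a)) ^ 0)
(3) (((a ^ 1) | (a | a)) ^ 0)  =[xor_false →]=  ((a ^ 1) | (a | a))    ⊢ cost 8, within 8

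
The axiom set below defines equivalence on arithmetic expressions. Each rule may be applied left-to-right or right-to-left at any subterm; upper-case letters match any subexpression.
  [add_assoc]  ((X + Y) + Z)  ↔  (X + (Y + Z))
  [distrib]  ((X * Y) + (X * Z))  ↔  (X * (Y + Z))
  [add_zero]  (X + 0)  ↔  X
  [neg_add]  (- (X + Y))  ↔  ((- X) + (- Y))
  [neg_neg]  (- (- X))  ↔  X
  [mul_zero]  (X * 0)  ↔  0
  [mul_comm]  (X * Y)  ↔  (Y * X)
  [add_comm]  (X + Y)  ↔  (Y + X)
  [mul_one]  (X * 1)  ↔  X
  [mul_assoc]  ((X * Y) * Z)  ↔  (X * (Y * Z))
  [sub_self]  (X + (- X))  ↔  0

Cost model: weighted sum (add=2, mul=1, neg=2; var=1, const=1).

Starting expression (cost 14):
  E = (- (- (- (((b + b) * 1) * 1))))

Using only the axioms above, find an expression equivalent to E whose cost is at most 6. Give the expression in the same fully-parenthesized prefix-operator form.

(- (b + b))   [cost 6]

step 1: mul_one (→) rewrites ((b + b) * 1) into (b + b), now (- (- (- ((b + b) * 1))))
step 2: mul_one (→) rewrites ((b + b) * 1) into (b + b), now (- (- (- (b + b))))
step 3: neg_neg (→) rewrites (- (- (- (b + b)))) into (- (b + b)), reaching cost 6 (bound 6)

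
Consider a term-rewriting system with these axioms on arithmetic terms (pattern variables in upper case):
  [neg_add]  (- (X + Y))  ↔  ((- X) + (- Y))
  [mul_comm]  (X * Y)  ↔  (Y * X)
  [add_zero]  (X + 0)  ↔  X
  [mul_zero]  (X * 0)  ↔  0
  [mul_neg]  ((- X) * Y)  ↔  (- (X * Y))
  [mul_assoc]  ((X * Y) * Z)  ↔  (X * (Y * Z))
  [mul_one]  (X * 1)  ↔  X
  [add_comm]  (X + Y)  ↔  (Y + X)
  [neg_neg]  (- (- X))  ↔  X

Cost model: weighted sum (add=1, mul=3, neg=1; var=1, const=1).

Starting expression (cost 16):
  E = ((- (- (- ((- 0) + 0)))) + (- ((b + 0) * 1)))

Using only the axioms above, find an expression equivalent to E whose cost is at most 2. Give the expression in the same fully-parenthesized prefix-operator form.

1. [neg_neg →] (- (- (- ((- 0) + 0))))  →  (- ((- 0) + 0));  E = ((- ((- 0) + 0)) + (- ((b + 0) * 1)))
2. [add_zero →] ((- 0) + 0)  →  (- 0);  E = ((- (- 0)) + (- ((b + 0) * 1)))
3. [neg_neg →] (- (- 0))  →  0;  E = (0 + (- ((b + 0) * 1)))
4. [add_zero →] (b + 0)  →  b;  E = (0 + (- (b * 1)))
5. [add_comm →] (0 + (- (b * 1)))  →  ((- (b * 1)) + 0)
6. [mul_one →] (b * 1)  →  b;  E = ((- b) + 0)
7. [add_zero →] ((- b) + 0)  →  (- b);  cost 2 ≤ 2, done

(- b)   [cost 2]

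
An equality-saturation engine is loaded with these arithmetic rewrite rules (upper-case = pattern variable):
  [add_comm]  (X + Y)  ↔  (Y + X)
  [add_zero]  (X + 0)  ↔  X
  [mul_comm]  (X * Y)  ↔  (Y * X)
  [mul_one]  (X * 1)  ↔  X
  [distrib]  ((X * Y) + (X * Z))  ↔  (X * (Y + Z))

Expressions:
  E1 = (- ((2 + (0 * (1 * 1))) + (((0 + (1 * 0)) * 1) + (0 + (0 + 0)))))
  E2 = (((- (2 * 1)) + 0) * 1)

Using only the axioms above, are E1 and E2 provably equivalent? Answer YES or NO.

YES

(1) ((0 + (1 * 0)) * 1)  =[mul_one →]=  (0 + (1 * 0))    ⊢ (- ((2 + (0 * (1 * 1))) + ((0 + (1 * 0)) + (0 + (0 + 0)))))
(2) (0 + 0)  =[add_zero →]=  0    ⊢ (- ((2 + (0 * (1 * 1))) + ((0 + (1 * 0)) + (0 + 0))))
(3) (1 * 0)  =[mul_comm →]=  (0 * 1)    ⊢ (- ((2 + (0 * (1 * 1))) + ((0 + (0 * 1)) + (0 + 0))))
(4) (0 * 1)  =[mul_one →]=  0    ⊢ (- ((2 + (0 * (1 * 1))) + ((0 + 0) + (0 + 0))))
(5) (0 + 0)  =[add_zero →]=  0    ⊢ (- ((2 + (0 * (1 * 1))) + (0 + (0 + 0))))
(6) (1 * 1)  =[mul_one →]=  1    ⊢ (- ((2 + (0 * 1)) + (0 + (0 + 0))))
(7) (0 * 1)  =[mul_one →]=  0    ⊢ (- ((2 + 0) + (0 + (0 + 0))))
(8) (0 + 0)  =[add_zero →]=  0    ⊢ (- ((2 + 0) + (0 + 0)))
(9) (0 + 0)  =[add_zero →]=  0    ⊢ (- ((2 + 0) + 0))
(10) (2 + 0)  =[add_zero →]=  2    ⊢ (- (2 + 0))
(11) (2 + 0)  =[add_zero →]=  2    ⊢ (- 2)
(12) (- 2)  =[mul_one ←]=  ((- 2) * 1)
(13) (- 2)  =[add_zero ←]=  ((- 2) + 0)    ⊢ (((- 2) + 0) * 1)
(14) 2  =[mul_one ←]=  (2 * 1)    ⊢ E2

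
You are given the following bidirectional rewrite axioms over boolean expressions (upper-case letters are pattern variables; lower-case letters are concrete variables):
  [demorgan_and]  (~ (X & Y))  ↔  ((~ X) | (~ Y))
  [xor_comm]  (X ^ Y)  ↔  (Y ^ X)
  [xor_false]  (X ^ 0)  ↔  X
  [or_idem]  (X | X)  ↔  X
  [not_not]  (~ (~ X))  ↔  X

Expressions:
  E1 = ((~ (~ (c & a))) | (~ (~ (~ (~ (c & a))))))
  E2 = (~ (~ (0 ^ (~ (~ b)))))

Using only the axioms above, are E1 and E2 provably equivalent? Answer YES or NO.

All listed rules preserve value, hence provable equivalence implies equal values everywhere; look for a separating assignment.
a=0, b=1, c=0 gives E1 ↦ 0, E2 ↦ 1; values differ ⇒ not provably equivalent.

NO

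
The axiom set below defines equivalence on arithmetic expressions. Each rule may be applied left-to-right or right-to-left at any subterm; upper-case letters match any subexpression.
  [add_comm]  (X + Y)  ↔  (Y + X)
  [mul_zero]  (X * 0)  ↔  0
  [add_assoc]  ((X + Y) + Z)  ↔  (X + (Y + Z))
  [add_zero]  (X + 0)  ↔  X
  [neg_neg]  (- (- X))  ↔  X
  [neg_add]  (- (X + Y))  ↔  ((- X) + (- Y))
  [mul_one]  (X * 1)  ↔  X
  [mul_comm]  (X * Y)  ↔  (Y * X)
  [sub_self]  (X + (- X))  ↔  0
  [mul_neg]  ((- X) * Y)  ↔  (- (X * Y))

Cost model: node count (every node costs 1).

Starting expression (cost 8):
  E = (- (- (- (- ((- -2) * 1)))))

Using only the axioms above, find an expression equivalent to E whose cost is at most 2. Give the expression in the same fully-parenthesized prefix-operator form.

(- -2)   [cost 2]

1. [neg_neg →] (- (- (- (- ((- -2) * 1)))))  →  (- (- ((- -2) * 1)))
2. [mul_one →] ((- -2) * 1)  →  (- -2);  E = (- (- (- -2)))
3. [neg_neg →] (- (- -2))  →  -2;  cost 2 ≤ 2, done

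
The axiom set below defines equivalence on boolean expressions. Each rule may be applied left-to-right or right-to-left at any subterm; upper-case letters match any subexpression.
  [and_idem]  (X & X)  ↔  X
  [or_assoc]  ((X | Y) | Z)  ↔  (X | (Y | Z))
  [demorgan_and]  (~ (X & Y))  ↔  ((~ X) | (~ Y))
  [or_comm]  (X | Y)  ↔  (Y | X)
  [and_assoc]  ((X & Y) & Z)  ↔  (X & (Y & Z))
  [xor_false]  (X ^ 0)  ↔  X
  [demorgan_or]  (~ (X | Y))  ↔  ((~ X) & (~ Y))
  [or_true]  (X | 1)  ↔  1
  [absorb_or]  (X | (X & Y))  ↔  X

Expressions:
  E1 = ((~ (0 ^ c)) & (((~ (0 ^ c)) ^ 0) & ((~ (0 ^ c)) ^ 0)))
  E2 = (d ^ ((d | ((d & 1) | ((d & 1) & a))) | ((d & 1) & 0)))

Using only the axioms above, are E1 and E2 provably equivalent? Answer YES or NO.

NO

All listed rules preserve value, hence provable equivalence implies equal values everywhere; look for a separating assignment.
a=0, c=0, d=0 gives E1 ↦ 1, E2 ↦ 0; values differ ⇒ not provably equivalent.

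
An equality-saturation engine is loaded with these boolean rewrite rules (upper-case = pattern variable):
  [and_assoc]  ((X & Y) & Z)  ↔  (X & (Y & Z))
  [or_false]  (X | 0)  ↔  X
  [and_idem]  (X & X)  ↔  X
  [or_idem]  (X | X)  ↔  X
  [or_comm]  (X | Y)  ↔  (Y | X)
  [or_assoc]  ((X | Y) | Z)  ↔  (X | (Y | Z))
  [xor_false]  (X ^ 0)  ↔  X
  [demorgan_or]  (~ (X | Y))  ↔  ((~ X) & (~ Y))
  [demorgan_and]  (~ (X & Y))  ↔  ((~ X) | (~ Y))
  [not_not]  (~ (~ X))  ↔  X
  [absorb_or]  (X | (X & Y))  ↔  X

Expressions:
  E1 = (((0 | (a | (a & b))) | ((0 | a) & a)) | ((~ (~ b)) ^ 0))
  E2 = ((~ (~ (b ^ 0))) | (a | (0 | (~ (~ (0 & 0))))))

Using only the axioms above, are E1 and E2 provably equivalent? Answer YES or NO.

YES

(1) (a | (a & b))  =[absorb_or →]=  a    ⊢ (((0 | a) | ((0 | a) & a)) | ((~ (~ b)) ^ 0))
(2) (~ (~ b))  =[not_not →]=  b    ⊢ (((0 | a) | ((0 | a) & a)) | (b ^ 0))
(3) ((0 | a) | ((0 | a) & a))  =[absorb_or →]=  (0 | a)    ⊢ ((0 | a) | (b ^ 0))
(4) ((0 | a) | (b ^ 0))  =[or_comm →]=  ((b ^ 0) | (0 | a))
(5) (0 | a)  =[or_comm →]=  (a | 0)    ⊢ ((b ^ 0) | (a | 0))
(6) 0  =[absorb_or ←]=  (0 | (0 & 0))    ⊢ ((b ^ 0) | (a | (0 | (0 & 0))))
(7) (0 & 0)  =[not_not ←]=  (~ (~ (0 & 0)))    ⊢ ((b ^ 0) | (a | (0 | (~ (~ (0 & 0))))))
(8) (b ^ 0)  =[not_not ←]=  (~ (~ (b ^ 0)))    ⊢ E2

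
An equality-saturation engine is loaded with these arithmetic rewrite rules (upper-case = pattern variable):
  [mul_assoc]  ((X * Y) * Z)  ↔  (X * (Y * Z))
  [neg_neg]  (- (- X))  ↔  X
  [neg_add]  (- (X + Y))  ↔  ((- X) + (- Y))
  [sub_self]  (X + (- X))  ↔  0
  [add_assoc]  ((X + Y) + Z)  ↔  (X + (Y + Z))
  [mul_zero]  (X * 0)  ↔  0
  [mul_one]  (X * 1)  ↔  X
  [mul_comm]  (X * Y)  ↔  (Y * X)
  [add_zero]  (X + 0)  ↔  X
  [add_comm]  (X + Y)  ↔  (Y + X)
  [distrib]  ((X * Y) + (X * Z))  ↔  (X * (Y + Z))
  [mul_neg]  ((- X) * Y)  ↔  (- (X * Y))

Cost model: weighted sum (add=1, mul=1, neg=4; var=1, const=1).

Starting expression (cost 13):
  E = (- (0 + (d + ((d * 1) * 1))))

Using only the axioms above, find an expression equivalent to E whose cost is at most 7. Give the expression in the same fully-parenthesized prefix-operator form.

step 1: mul_one (→) rewrites ((d * 1) * 1) into (d * 1), now (- (0 + (d + (d * 1))))
step 2: mul_one (→) rewrites (d * 1) into d, now (- (0 + (d + d)))
step 3: add_comm (→) rewrites (0 + (d + d)) into ((d + d) + 0), now (- ((d + d) + 0))
step 4: add_zero (→) rewrites ((d + d) + 0) into (d + d), reaching cost 7 (bound 7)

(- (d + d))   [cost 7]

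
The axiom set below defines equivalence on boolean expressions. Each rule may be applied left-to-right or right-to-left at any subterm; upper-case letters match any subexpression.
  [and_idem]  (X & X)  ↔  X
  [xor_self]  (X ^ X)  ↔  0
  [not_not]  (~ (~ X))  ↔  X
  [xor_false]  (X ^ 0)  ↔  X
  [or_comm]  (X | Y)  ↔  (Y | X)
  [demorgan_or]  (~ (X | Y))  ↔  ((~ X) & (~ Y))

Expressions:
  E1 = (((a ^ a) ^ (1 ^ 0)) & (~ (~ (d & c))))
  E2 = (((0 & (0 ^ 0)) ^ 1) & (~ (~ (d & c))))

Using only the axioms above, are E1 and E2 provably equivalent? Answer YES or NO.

YES

step 1: not_not (→) rewrites (~ (~ (d & c))) into (d & c), now (((a ^ a) ^ (1 ^ 0)) & (d & c))
step 2: xor_self (→) rewrites (a ^ a) into 0, now ((0 ^ (1 ^ 0)) & (d & c))
step 3: xor_false (→) rewrites (1 ^ 0) into 1, now ((0 ^ 1) & (d & c))
step 4: and_idem (←) rewrites 0 into (0 & 0), now (((0 & 0) ^ 1) & (d & c))
step 5: not_not (←) rewrites (d & c) into (~ (~ (d & c))), now (((0 & 0) ^ 1) & (~ (~ (d & c))))
step 6: xor_false (←) rewrites 0 into (0 ^ 0), which is E2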